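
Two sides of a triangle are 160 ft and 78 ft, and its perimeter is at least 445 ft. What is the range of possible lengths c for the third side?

207 ≤ c < 238 ft

Triangle inequality alone gives 82 < c < 238.
The perimeter condition gives c ≥ 445 − 160 − 78 = 207.
Intersecting the two: 207 ≤ c < 238.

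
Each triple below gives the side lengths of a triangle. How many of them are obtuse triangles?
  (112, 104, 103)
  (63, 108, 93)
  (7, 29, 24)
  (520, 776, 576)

(112,104,103): 103²+104² = 21425 > 12544 = 112² → acute
(63,108,93): 63²+93² = 12618 > 11664 = 108² → acute
(7,29,24): 7²+24² = 625 < 841 = 29² → obtuse
(520,776,576): 520²+576² = 602176 = 776² → right
1 of the 4 is obtuse.

1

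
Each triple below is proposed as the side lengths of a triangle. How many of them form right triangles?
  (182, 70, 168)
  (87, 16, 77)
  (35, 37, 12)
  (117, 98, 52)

2

(182,70,168): 70²+168² = 33124 = 182² → right
(87,16,77): 16²+77² = 6185 < 7569 = 87² → obtuse
(35,37,12): 12²+35² = 1369 = 37² → right
(117,98,52): 52²+98² = 12308 < 13689 = 117² → obtuse
2 of the 4 are right.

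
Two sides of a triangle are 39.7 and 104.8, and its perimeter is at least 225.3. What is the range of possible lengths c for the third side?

80.8 ≤ c < 144.5

Triangle inequality alone gives 65.1 < c < 144.5.
The perimeter condition gives c ≥ 225.3 − 39.7 − 104.8 = 80.8.
Intersecting the two: 80.8 ≤ c < 144.5.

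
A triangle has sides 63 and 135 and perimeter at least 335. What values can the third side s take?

137 ≤ s < 198

Triangle inequality alone gives 72 < s < 198.
The perimeter condition gives s ≥ 335 − 63 − 135 = 137.
Intersecting the two: 137 ≤ s < 198.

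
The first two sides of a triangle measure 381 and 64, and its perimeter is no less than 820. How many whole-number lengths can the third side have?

Triangle inequality: 317 < x < 445. Perimeter ≥ 820 gives x ≥ 820 − 381 − 64 = 375.
So 375 ≤ x < 445; integers 375 through 444: 70 values.

70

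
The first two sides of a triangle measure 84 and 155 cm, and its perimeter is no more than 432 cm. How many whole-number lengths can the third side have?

122

Triangle inequality: 71 < x < 239. Perimeter ≤ 432 gives x ≤ 432 − 84 − 155 = 193.
So 71 < x ≤ 193; integers 72 through 193: 122 values.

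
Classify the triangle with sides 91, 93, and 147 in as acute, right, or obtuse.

obtuse

Compare the square of the longest side to the sum of squares of the other two: 91² + 93² = 16930 < 21609 = 147².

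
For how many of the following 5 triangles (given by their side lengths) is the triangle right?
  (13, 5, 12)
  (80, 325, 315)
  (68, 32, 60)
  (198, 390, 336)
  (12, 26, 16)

(13,5,12): 5²+12² = 169 = 13² → right
(80,325,315): 80²+315² = 105625 = 325² → right
(68,32,60): 32²+60² = 4624 = 68² → right
(198,390,336): 198²+336² = 152100 = 390² → right
(12,26,16): 12²+16² = 400 < 676 = 26² → obtuse
4 of the 5 are right.

4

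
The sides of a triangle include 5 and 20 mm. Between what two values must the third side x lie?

By the triangle inequality, x must be less than 5 + 20 = 25 and greater than |5 − 20| = 15.

15 < x < 25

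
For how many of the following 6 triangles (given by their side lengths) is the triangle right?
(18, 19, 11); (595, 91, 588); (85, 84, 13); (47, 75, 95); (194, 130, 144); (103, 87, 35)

(18,19,11): 11²+18² = 445 > 361 = 19² → acute
(595,91,588): 91²+588² = 354025 = 595² → right
(85,84,13): 13²+84² = 7225 = 85² → right
(47,75,95): 47²+75² = 7834 < 9025 = 95² → obtuse
(194,130,144): 130²+144² = 37636 = 194² → right
(103,87,35): 35²+87² = 8794 < 10609 = 103² → obtuse
3 of the 6 are right.

3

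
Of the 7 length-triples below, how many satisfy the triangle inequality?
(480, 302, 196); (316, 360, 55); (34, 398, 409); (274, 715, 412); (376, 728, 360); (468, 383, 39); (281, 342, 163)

(196,302,480): 196+302 > 480 → valid
(55,316,360): 55+316 > 360 → valid
(34,398,409): 34+398 > 409 → valid
(274,412,715): 274+412 ≤ 715 → not valid
(360,376,728): 360+376 > 728 → valid
(39,383,468): 39+383 ≤ 468 → not valid
(163,281,342): 163+281 > 342 → valid
5 of the 7 triples form a triangle.

5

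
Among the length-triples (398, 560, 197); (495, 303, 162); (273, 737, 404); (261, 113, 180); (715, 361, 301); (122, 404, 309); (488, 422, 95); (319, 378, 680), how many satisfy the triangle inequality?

(197,398,560): 197+398 > 560 → valid
(162,303,495): 162+303 ≤ 495 → not valid
(273,404,737): 273+404 ≤ 737 → not valid
(113,180,261): 113+180 > 261 → valid
(301,361,715): 301+361 ≤ 715 → not valid
(122,309,404): 122+309 > 404 → valid
(95,422,488): 95+422 > 488 → valid
(319,378,680): 319+378 > 680 → valid
5 of the 8 triples form a triangle.

5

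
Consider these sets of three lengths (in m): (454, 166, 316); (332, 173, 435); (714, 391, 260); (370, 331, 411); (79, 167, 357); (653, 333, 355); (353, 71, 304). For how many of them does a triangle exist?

5

(166,316,454): 166+316 > 454 → valid
(173,332,435): 173+332 > 435 → valid
(260,391,714): 260+391 ≤ 714 → not valid
(331,370,411): 331+370 > 411 → valid
(79,167,357): 79+167 ≤ 357 → not valid
(333,355,653): 333+355 > 653 → valid
(71,304,353): 71+304 > 353 → valid
5 of the 7 triples form a triangle.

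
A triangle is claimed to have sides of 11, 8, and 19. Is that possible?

No

The two shorter sides sum to 19, exactly equal to the longest side 19.
That gives only a degenerate (flat) triangle — the inequality must be strict.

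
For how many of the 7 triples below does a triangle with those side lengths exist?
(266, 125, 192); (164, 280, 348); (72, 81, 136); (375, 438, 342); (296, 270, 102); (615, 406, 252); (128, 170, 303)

(125,192,266): 125+192 > 266 → valid
(164,280,348): 164+280 > 348 → valid
(72,81,136): 72+81 > 136 → valid
(342,375,438): 342+375 > 438 → valid
(102,270,296): 102+270 > 296 → valid
(252,406,615): 252+406 > 615 → valid
(128,170,303): 128+170 ≤ 303 → not valid
6 of the 7 triples form a triangle.

6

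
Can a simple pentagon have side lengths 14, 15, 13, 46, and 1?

No

For a pentagon, each side must be shorter than the sum of the others.
Here the longest side is 46, but the remaining 4 sides sum to only 43.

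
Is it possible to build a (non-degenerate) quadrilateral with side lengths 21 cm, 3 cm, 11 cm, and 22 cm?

A quadrilateral exists iff every side is shorter than the sum of the others — equivalently, the longest side is less than the sum of the rest.
Longest side 22 < 35 (sum of the remaining 3), so yes.

Yes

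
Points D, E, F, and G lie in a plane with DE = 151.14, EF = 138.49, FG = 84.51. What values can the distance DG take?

0 ≤ DG ≤ 374.14

The maximum is all hops collinear in one direction: 151.14 + 138.49 + 84.51 = 374.14.
The longest hop is 151.14; the others sum to 223.00. Since 151.14 ≤ 223.00, the path can fold back on itself completely, so the minimum distance is 0.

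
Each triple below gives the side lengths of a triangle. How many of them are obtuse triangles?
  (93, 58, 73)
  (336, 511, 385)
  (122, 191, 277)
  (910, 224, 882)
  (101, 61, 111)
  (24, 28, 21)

1

(93,58,73): 58²+73² = 8693 > 8649 = 93² → acute
(336,511,385): 336²+385² = 261121 = 511² → right
(122,191,277): 122²+191² = 51365 < 76729 = 277² → obtuse
(910,224,882): 224²+882² = 828100 = 910² → right
(101,61,111): 61²+101² = 13922 > 12321 = 111² → acute
(24,28,21): 21²+24² = 1017 > 784 = 28² → acute
1 of the 6 is obtuse.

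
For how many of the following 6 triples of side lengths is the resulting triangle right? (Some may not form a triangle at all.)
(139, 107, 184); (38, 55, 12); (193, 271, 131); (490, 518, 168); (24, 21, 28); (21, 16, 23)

(139,107,184): 107²+139² = 30770 < 33856 = 184² → obtuse
(38,55,12): 12+38 ≤ 55, not a triangle
(193,271,131): 131²+193² = 54410 < 73441 = 271² → obtuse
(490,518,168): 168²+490² = 268324 = 518² → right
(24,21,28): 21²+24² = 1017 > 784 = 28² → acute
(21,16,23): 16²+21² = 697 > 529 = 23² → acute
1 of the 6 is right.

1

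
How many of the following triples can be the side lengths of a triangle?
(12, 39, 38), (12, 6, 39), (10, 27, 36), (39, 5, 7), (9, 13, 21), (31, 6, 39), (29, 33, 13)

(12,38,39): 12+38 > 39 → valid
(6,12,39): 6+12 ≤ 39 → not valid
(10,27,36): 10+27 > 36 → valid
(5,7,39): 5+7 ≤ 39 → not valid
(9,13,21): 9+13 > 21 → valid
(6,31,39): 6+31 ≤ 39 → not valid
(13,29,33): 13+29 > 33 → valid
4 of the 7 triples form a triangle.

4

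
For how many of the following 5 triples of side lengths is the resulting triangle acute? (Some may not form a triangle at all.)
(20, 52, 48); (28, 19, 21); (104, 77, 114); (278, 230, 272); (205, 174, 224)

(20,52,48): 20²+48² = 2704 = 52² → right
(28,19,21): 19²+21² = 802 > 784 = 28² → acute
(104,77,114): 77²+104² = 16745 > 12996 = 114² → acute
(278,230,272): 230²+272² = 126884 > 77284 = 278² → acute
(205,174,224): 174²+205² = 72301 > 50176 = 224² → acute
4 of the 5 are acute.

4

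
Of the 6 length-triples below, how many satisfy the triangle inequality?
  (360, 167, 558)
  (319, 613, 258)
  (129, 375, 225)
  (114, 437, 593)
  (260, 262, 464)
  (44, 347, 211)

(167,360,558): 167+360 ≤ 558 → not valid
(258,319,613): 258+319 ≤ 613 → not valid
(129,225,375): 129+225 ≤ 375 → not valid
(114,437,593): 114+437 ≤ 593 → not valid
(260,262,464): 260+262 > 464 → valid
(44,211,347): 44+211 ≤ 347 → not valid
1 of the 6 triples forms a triangle.

1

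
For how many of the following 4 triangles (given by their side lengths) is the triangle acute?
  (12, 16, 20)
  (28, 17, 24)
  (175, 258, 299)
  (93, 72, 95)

3

(12,16,20): 12²+16² = 400 = 20² → right
(28,17,24): 17²+24² = 865 > 784 = 28² → acute
(175,258,299): 175²+258² = 97189 > 89401 = 299² → acute
(93,72,95): 72²+93² = 13833 > 9025 = 95² → acute
3 of the 4 are acute.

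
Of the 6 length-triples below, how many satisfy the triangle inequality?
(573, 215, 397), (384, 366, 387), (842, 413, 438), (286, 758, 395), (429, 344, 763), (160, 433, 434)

5

(215,397,573): 215+397 > 573 → valid
(366,384,387): 366+384 > 387 → valid
(413,438,842): 413+438 > 842 → valid
(286,395,758): 286+395 ≤ 758 → not valid
(344,429,763): 344+429 > 763 → valid
(160,433,434): 160+433 > 434 → valid
5 of the 6 triples form a triangle.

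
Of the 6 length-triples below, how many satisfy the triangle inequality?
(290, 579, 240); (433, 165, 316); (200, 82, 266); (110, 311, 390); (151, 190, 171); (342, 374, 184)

5

(240,290,579): 240+290 ≤ 579 → not valid
(165,316,433): 165+316 > 433 → valid
(82,200,266): 82+200 > 266 → valid
(110,311,390): 110+311 > 390 → valid
(151,171,190): 151+171 > 190 → valid
(184,342,374): 184+342 > 374 → valid
5 of the 6 triples form a triangle.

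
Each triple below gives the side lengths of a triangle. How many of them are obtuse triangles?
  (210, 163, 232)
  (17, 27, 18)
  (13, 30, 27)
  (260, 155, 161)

3

(210,163,232): 163²+210² = 70669 > 53824 = 232² → acute
(17,27,18): 17²+18² = 613 < 729 = 27² → obtuse
(13,30,27): 13²+27² = 898 < 900 = 30² → obtuse
(260,155,161): 155²+161² = 49946 < 67600 = 260² → obtuse
3 of the 4 are obtuse.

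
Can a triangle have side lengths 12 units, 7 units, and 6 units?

Yes

The longest side is 12, and the other two sum to 13.
Since 13 > 12, the triangle inequality holds.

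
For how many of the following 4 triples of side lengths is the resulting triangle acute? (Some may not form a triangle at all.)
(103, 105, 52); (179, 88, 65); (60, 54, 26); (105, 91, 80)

2

(103,105,52): 52²+103² = 13313 > 11025 = 105² → acute
(179,88,65): 65+88 ≤ 179, not a triangle
(60,54,26): 26²+54² = 3592 < 3600 = 60² → obtuse
(105,91,80): 80²+91² = 14681 > 11025 = 105² → acute
2 of the 4 are acute.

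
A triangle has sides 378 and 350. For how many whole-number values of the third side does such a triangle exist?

The third side lies in the open interval (28, 728).
Integers from 29 to 727 inclusive: 727 − 29 + 1 = 699.

699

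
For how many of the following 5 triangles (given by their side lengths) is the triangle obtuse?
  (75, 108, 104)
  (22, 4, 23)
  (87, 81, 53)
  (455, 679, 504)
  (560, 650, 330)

(75,108,104): 75²+104² = 16441 > 11664 = 108² → acute
(22,4,23): 4²+22² = 500 < 529 = 23² → obtuse
(87,81,53): 53²+81² = 9370 > 7569 = 87² → acute
(455,679,504): 455²+504² = 461041 = 679² → right
(560,650,330): 330²+560² = 422500 = 650² → right
1 of the 5 is obtuse.

1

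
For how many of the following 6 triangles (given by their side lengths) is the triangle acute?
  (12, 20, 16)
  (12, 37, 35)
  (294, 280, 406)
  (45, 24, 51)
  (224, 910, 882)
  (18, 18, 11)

1

(12,20,16): 12²+16² = 400 = 20² → right
(12,37,35): 12²+35² = 1369 = 37² → right
(294,280,406): 280²+294² = 164836 = 406² → right
(45,24,51): 24²+45² = 2601 = 51² → right
(224,910,882): 224²+882² = 828100 = 910² → right
(18,18,11): 11²+18² = 445 > 324 = 18² → acute
1 of the 6 is acute.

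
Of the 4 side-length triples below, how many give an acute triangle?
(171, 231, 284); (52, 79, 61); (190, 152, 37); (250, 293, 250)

(171,231,284): 171²+231² = 82602 > 80656 = 284² → acute
(52,79,61): 52²+61² = 6425 > 6241 = 79² → acute
(190,152,37): 37+152 ≤ 190, not a triangle
(250,293,250): 250²+250² = 125000 > 85849 = 293² → acute
3 of the 4 are acute.

3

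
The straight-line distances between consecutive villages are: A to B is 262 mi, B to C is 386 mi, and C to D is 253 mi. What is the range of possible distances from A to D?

The maximum is all hops collinear in one direction: 262 + 386 + 253 = 901.
The longest hop is 386; the others sum to 515. Since 386 ≤ 515, the path can fold back on itself completely, so the minimum distance is 0.

0 ≤ AD ≤ 901 mi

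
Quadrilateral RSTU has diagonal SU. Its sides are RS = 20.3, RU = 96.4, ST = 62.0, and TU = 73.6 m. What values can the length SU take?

76.1 < SU < 116.7

From triangle RSU: |20.3 − 96.4| < SU < 20.3 + 96.4, i.e. 76.1 < SU < 116.7.
From triangle TSU: 11.6 < SU < 135.6.
Both must hold, so SU lies in the intersection.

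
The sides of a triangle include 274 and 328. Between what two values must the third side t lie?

By the triangle inequality, t must be less than 274 + 328 = 602 and greater than |274 − 328| = 54.

54 < t < 602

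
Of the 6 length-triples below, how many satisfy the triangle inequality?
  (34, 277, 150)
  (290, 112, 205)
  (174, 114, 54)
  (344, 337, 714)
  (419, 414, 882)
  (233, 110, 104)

(34,150,277): 34+150 ≤ 277 → not valid
(112,205,290): 112+205 > 290 → valid
(54,114,174): 54+114 ≤ 174 → not valid
(337,344,714): 337+344 ≤ 714 → not valid
(414,419,882): 414+419 ≤ 882 → not valid
(104,110,233): 104+110 ≤ 233 → not valid
1 of the 6 triples forms a triangle.

1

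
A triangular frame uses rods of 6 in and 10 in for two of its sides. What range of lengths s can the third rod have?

4 < s < 16 (in)

By the triangle inequality, s must be less than 6 + 10 = 16 and greater than |6 − 10| = 4.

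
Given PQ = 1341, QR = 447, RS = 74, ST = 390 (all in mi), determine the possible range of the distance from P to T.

The maximum is all hops collinear in one direction: 1341 + 447 + 74 + 390 = 2252.
The longest hop is 1341; the others sum to 911. Folding the others back against it leaves at least 1341 − 911 = 430.

430 ≤ PT ≤ 2252 mi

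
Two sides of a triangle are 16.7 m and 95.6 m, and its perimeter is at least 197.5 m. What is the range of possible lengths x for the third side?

Triangle inequality alone gives 78.9 < x < 112.3.
The perimeter condition gives x ≥ 197.5 − 16.7 − 95.6 = 85.2.
Intersecting the two: 85.2 ≤ x < 112.3.

85.2 ≤ x < 112.3 m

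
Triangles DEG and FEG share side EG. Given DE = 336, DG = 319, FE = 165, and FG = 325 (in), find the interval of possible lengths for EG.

160 < EG < 490

From triangle DEG: |336 − 319| < EG < 336 + 319, i.e. 17 < EG < 655.
From triangle FEG: 160 < EG < 490.
Both must hold, so EG lies in the intersection.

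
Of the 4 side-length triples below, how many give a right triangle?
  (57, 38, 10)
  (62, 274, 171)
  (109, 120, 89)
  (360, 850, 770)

(57,38,10): 10+38 ≤ 57, not a triangle
(62,274,171): 62+171 ≤ 274, not a triangle
(109,120,89): 89²+109² = 19802 > 14400 = 120² → acute
(360,850,770): 360²+770² = 722500 = 850² → right
1 of the 4 is right.

1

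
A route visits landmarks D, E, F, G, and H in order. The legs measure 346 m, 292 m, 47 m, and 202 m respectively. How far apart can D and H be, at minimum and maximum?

The maximum is all hops collinear in one direction: 346 + 292 + 47 + 202 = 887.
The longest hop is 346; the others sum to 541. Since 346 ≤ 541, the path can fold back on itself completely, so the minimum distance is 0.

0 ≤ DH ≤ 887 m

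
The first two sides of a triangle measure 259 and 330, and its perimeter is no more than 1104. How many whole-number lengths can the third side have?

Triangle inequality: 71 < x < 589. Perimeter ≤ 1104 gives x ≤ 1104 − 259 − 330 = 515.
So 71 < x ≤ 515; integers 72 through 515: 444 values.

444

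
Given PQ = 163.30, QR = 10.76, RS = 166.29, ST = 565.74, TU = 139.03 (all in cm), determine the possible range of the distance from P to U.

The maximum is all hops collinear in one direction: 163.30 + 10.76 + 166.29 + 565.74 + 139.03 = 1045.12.
The longest hop is 565.74; the others sum to 479.38. Folding the others back against it leaves at least 565.74 − 479.38 = 86.36.

86.36 ≤ PU ≤ 1045.12 cm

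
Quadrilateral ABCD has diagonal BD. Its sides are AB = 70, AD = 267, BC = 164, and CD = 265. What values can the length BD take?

197 < BD < 337

From triangle ABD: |70 − 267| < BD < 70 + 267, i.e. 197 < BD < 337.
From triangle CBD: 101 < BD < 429.
Both must hold, so BD lies in the intersection.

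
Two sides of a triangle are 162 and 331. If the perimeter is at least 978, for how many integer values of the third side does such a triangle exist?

Triangle inequality: 169 < x < 493. Perimeter ≥ 978 gives x ≥ 978 − 162 − 331 = 485.
So 485 ≤ x < 493; integers 485 through 492: 8 values.

8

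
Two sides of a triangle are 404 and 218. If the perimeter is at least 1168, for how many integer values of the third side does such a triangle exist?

76

Triangle inequality: 186 < x < 622. Perimeter ≥ 1168 gives x ≥ 1168 − 404 − 218 = 546.
So 546 ≤ x < 622; integers 546 through 621: 76 values.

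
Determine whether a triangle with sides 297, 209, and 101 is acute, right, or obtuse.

obtuse

Compare the square of the longest side to the sum of squares of the other two: 101² + 209² = 53882 < 88209 = 297².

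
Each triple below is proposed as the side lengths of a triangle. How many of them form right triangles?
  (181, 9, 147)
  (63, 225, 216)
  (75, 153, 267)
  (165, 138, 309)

1

(181,9,147): 9+147 ≤ 181, not a triangle
(63,225,216): 63²+216² = 50625 = 225² → right
(75,153,267): 75+153 ≤ 267, not a triangle
(165,138,309): 138+165 ≤ 309, not a triangle
1 of the 4 is right.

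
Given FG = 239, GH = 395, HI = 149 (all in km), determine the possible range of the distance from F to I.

7 ≤ FI ≤ 783 km

The maximum is all hops collinear in one direction: 239 + 395 + 149 = 783.
The longest hop is 395; the others sum to 388. Folding the others back against it leaves at least 395 − 388 = 7.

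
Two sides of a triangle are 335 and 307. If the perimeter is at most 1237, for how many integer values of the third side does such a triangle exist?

Triangle inequality: 28 < x < 642. Perimeter ≤ 1237 gives x ≤ 1237 − 335 − 307 = 595.
So 28 < x ≤ 595; integers 29 through 595: 567 values.

567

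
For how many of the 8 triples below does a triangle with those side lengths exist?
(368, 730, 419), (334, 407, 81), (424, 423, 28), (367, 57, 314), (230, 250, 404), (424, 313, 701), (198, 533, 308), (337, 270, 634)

6

(368,419,730): 368+419 > 730 → valid
(81,334,407): 81+334 > 407 → valid
(28,423,424): 28+423 > 424 → valid
(57,314,367): 57+314 > 367 → valid
(230,250,404): 230+250 > 404 → valid
(313,424,701): 313+424 > 701 → valid
(198,308,533): 198+308 ≤ 533 → not valid
(270,337,634): 270+337 ≤ 634 → not valid
6 of the 8 triples form a triangle.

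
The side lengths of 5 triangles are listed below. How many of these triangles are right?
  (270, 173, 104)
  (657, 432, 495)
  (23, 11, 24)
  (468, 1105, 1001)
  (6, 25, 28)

2

(270,173,104): 104²+173² = 40745 < 72900 = 270² → obtuse
(657,432,495): 432²+495² = 431649 = 657² → right
(23,11,24): 11²+23² = 650 > 576 = 24² → acute
(468,1105,1001): 468²+1001² = 1221025 = 1105² → right
(6,25,28): 6²+25² = 661 < 784 = 28² → obtuse
2 of the 5 are right.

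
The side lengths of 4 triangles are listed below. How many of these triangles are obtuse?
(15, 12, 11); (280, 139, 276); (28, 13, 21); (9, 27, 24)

2

(15,12,11): 11²+12² = 265 > 225 = 15² → acute
(280,139,276): 139²+276² = 95497 > 78400 = 280² → acute
(28,13,21): 13²+21² = 610 < 784 = 28² → obtuse
(9,27,24): 9²+24² = 657 < 729 = 27² → obtuse
2 of the 4 are obtuse.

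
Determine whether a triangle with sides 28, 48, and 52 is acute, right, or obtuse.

Compare the square of the longest side to the sum of squares of the other two: 28² + 48² = 3088 > 2704 = 52².

acute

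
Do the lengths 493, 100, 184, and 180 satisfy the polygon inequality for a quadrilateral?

For a quadrilateral, each side must be shorter than the sum of the others.
Here the longest side is 493, but the remaining 3 sides sum to only 464.

No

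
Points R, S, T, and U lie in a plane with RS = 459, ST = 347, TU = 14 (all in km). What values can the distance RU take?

98 ≤ RU ≤ 820 km

The maximum is all hops collinear in one direction: 459 + 347 + 14 = 820.
The longest hop is 459; the others sum to 361. Folding the others back against it leaves at least 459 − 361 = 98.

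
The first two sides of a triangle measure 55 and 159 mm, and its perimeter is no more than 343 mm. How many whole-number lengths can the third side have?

Triangle inequality: 104 < x < 214. Perimeter ≤ 343 gives x ≤ 343 − 55 − 159 = 129.
So 104 < x ≤ 129; integers 105 through 129: 25 values.

25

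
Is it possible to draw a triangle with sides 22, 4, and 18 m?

The two shorter sides sum to 22, exactly equal to the longest side 22.
That gives only a degenerate (flat) triangle — the inequality must be strict.

No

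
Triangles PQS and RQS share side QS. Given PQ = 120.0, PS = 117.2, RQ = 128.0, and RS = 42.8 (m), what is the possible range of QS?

From triangle PQS: |120.0 − 117.2| < QS < 120.0 + 117.2, i.e. 2.8 < QS < 237.2.
From triangle RQS: 85.2 < QS < 170.8.
Both must hold, so QS lies in the intersection.

85.2 < QS < 170.8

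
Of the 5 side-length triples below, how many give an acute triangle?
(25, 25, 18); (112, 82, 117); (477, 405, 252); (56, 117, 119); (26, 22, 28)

4

(25,25,18): 18²+25² = 949 > 625 = 25² → acute
(112,82,117): 82²+112² = 19268 > 13689 = 117² → acute
(477,405,252): 252²+405² = 227529 = 477² → right
(56,117,119): 56²+117² = 16825 > 14161 = 119² → acute
(26,22,28): 22²+26² = 1160 > 784 = 28² → acute
4 of the 5 are acute.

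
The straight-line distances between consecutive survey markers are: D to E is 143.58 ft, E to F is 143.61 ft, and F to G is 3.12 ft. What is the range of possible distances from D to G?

The maximum is all hops collinear in one direction: 143.58 + 143.61 + 3.12 = 290.31.
The longest hop is 143.61; the others sum to 146.70. Since 143.61 ≤ 146.70, the path can fold back on itself completely, so the minimum distance is 0.

0 ≤ DG ≤ 290.31 ft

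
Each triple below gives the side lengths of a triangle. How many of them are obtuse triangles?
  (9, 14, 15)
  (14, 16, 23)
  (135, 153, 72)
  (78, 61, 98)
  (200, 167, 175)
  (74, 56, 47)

2

(9,14,15): 9²+14² = 277 > 225 = 15² → acute
(14,16,23): 14²+16² = 452 < 529 = 23² → obtuse
(135,153,72): 72²+135² = 23409 = 153² → right
(78,61,98): 61²+78² = 9805 > 9604 = 98² → acute
(200,167,175): 167²+175² = 58514 > 40000 = 200² → acute
(74,56,47): 47²+56² = 5345 < 5476 = 74² → obtuse
2 of the 6 are obtuse.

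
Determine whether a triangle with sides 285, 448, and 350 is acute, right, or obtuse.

acute

Compare the square of the longest side to the sum of squares of the other two: 285² + 350² = 203725 > 200704 = 448².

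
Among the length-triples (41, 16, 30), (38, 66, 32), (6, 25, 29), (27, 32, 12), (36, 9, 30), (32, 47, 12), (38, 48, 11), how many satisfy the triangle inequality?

(16,30,41): 16+30 > 41 → valid
(32,38,66): 32+38 > 66 → valid
(6,25,29): 6+25 > 29 → valid
(12,27,32): 12+27 > 32 → valid
(9,30,36): 9+30 > 36 → valid
(12,32,47): 12+32 ≤ 47 → not valid
(11,38,48): 11+38 > 48 → valid
6 of the 7 triples form a triangle.

6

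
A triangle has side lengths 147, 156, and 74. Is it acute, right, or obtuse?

Compare the square of the longest side to the sum of squares of the other two: 74² + 147² = 27085 > 24336 = 156².

acute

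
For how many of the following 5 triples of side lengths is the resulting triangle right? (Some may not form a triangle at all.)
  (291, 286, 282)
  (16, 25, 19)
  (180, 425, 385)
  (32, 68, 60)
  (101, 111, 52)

(291,286,282): 282²+286² = 161320 > 84681 = 291² → acute
(16,25,19): 16²+19² = 617 < 625 = 25² → obtuse
(180,425,385): 180²+385² = 180625 = 425² → right
(32,68,60): 32²+60² = 4624 = 68² → right
(101,111,52): 52²+101² = 12905 > 12321 = 111² → acute
2 of the 5 are right.

2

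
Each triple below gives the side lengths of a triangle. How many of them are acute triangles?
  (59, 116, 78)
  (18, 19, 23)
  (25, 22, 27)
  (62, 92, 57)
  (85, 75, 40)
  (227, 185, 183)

(59,116,78): 59²+78² = 9565 < 13456 = 116² → obtuse
(18,19,23): 18²+19² = 685 > 529 = 23² → acute
(25,22,27): 22²+25² = 1109 > 729 = 27² → acute
(62,92,57): 57²+62² = 7093 < 8464 = 92² → obtuse
(85,75,40): 40²+75² = 7225 = 85² → right
(227,185,183): 183²+185² = 67714 > 51529 = 227² → acute
3 of the 6 are acute.

3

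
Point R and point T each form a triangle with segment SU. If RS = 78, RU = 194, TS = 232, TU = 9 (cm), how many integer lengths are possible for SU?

17

From triangle RSU: 116 < SU < 272.
From triangle TSU: 223 < SU < 241.
Intersection: 223 < SU < 241, so integers 224 through 240: 17 values.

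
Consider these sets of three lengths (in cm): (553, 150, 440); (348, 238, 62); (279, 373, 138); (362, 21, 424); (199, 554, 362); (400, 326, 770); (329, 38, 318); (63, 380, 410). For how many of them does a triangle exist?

5

(150,440,553): 150+440 > 553 → valid
(62,238,348): 62+238 ≤ 348 → not valid
(138,279,373): 138+279 > 373 → valid
(21,362,424): 21+362 ≤ 424 → not valid
(199,362,554): 199+362 > 554 → valid
(326,400,770): 326+400 ≤ 770 → not valid
(38,318,329): 38+318 > 329 → valid
(63,380,410): 63+380 > 410 → valid
5 of the 8 triples form a triangle.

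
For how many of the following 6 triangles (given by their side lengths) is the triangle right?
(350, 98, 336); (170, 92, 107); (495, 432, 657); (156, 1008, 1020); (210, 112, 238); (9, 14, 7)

(350,98,336): 98²+336² = 122500 = 350² → right
(170,92,107): 92²+107² = 19913 < 28900 = 170² → obtuse
(495,432,657): 432²+495² = 431649 = 657² → right
(156,1008,1020): 156²+1008² = 1040400 = 1020² → right
(210,112,238): 112²+210² = 56644 = 238² → right
(9,14,7): 7²+9² = 130 < 196 = 14² → obtuse
4 of the 6 are right.

4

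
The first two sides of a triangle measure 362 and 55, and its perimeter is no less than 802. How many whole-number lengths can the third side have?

Triangle inequality: 307 < x < 417. Perimeter ≥ 802 gives x ≥ 802 − 362 − 55 = 385.
So 385 ≤ x < 417; integers 385 through 416: 32 values.

32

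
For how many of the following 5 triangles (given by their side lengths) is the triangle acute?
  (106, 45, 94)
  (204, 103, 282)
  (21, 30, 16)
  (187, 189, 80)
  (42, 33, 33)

2

(106,45,94): 45²+94² = 10861 < 11236 = 106² → obtuse
(204,103,282): 103²+204² = 52225 < 79524 = 282² → obtuse
(21,30,16): 16²+21² = 697 < 900 = 30² → obtuse
(187,189,80): 80²+187² = 41369 > 35721 = 189² → acute
(42,33,33): 33²+33² = 2178 > 1764 = 42² → acute
2 of the 5 are acute.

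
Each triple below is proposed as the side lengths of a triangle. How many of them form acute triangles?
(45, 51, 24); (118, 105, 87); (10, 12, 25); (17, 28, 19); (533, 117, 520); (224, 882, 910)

1

(45,51,24): 24²+45² = 2601 = 51² → right
(118,105,87): 87²+105² = 18594 > 13924 = 118² → acute
(10,12,25): 10+12 ≤ 25, not a triangle
(17,28,19): 17²+19² = 650 < 784 = 28² → obtuse
(533,117,520): 117²+520² = 284089 = 533² → right
(224,882,910): 224²+882² = 828100 = 910² → right
1 of the 6 is acute.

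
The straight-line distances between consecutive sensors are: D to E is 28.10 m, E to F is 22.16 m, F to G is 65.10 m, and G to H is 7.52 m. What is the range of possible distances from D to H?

7.32 ≤ DH ≤ 122.88 m

The maximum is all hops collinear in one direction: 28.10 + 22.16 + 65.10 + 7.52 = 122.88.
The longest hop is 65.10; the others sum to 57.78. Folding the others back against it leaves at least 65.10 − 57.78 = 7.32.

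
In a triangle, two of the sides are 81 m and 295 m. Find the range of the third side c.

214 < c < 376 (m)

By the triangle inequality, c must be less than 81 + 295 = 376 and greater than |81 − 295| = 214.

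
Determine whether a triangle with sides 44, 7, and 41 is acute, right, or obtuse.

obtuse

Compare the square of the longest side to the sum of squares of the other two: 7² + 41² = 1730 < 1936 = 44².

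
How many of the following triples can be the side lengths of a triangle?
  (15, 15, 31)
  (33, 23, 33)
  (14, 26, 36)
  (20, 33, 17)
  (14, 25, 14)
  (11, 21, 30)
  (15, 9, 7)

(15,15,31): 15+15 ≤ 31 → not valid
(23,33,33): 23+33 > 33 → valid
(14,26,36): 14+26 > 36 → valid
(17,20,33): 17+20 > 33 → valid
(14,14,25): 14+14 > 25 → valid
(11,21,30): 11+21 > 30 → valid
(7,9,15): 7+9 > 15 → valid
6 of the 7 triples form a triangle.

6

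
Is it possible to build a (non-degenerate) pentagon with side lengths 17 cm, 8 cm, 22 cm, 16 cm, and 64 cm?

For a pentagon, each side must be shorter than the sum of the others.
Here the longest side is 64, but the remaining 4 sides sum to only 63.

No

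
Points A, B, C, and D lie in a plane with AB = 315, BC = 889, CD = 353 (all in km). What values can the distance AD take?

221 ≤ AD ≤ 1557 km

The maximum is all hops collinear in one direction: 315 + 889 + 353 = 1557.
The longest hop is 889; the others sum to 668. Folding the others back against it leaves at least 889 − 668 = 221.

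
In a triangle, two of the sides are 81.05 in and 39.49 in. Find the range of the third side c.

41.56 < c < 120.54

By the triangle inequality, c must be less than 81.05 + 39.49 = 120.54 and greater than |81.05 − 39.49| = 41.56.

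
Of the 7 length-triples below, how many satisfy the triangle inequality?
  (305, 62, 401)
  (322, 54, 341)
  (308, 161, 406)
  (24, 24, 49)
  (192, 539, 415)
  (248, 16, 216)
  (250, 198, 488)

(62,305,401): 62+305 ≤ 401 → not valid
(54,322,341): 54+322 > 341 → valid
(161,308,406): 161+308 > 406 → valid
(24,24,49): 24+24 ≤ 49 → not valid
(192,415,539): 192+415 > 539 → valid
(16,216,248): 16+216 ≤ 248 → not valid
(198,250,488): 198+250 ≤ 488 → not valid
3 of the 7 triples form a triangle.

3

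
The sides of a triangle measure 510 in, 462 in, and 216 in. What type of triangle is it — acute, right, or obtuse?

Compare the square of the longest side to the sum of squares of the other two: 216² + 462² = 260100 = 510².

right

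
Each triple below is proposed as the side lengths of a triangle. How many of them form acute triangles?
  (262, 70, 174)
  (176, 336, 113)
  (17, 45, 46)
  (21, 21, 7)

2

(262,70,174): 70+174 ≤ 262, not a triangle
(176,336,113): 113+176 ≤ 336, not a triangle
(17,45,46): 17²+45² = 2314 > 2116 = 46² → acute
(21,21,7): 7²+21² = 490 > 441 = 21² → acute
2 of the 4 are acute.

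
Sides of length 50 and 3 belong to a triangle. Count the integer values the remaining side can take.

The third side lies in the open interval (47, 53).
Integers from 48 to 52 inclusive: 52 − 48 + 1 = 5.

5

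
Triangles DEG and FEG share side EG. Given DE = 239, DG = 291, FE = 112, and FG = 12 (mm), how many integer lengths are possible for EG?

From triangle DEG: 52 < EG < 530.
From triangle FEG: 100 < EG < 124.
Intersection: 100 < EG < 124, so integers 101 through 123: 23 values.

23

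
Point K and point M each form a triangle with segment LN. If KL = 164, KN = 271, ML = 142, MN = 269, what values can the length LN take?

From triangle KLN: |164 − 271| < LN < 164 + 271, i.e. 107 < LN < 435.
From triangle MLN: 127 < LN < 411.
Both must hold, so LN lies in the intersection.

127 < LN < 411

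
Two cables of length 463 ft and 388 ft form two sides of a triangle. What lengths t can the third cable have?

By the triangle inequality, t must be less than 463 + 388 = 851 and greater than |463 − 388| = 75.

75 < t < 851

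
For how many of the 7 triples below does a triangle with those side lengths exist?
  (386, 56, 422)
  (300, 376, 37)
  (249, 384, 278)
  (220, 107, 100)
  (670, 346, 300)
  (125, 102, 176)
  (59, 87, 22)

(56,386,422): 56+386 > 422 → valid
(37,300,376): 37+300 ≤ 376 → not valid
(249,278,384): 249+278 > 384 → valid
(100,107,220): 100+107 ≤ 220 → not valid
(300,346,670): 300+346 ≤ 670 → not valid
(102,125,176): 102+125 > 176 → valid
(22,59,87): 22+59 ≤ 87 → not valid
3 of the 7 triples form a triangle.

3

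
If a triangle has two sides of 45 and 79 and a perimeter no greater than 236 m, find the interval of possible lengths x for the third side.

34 < x ≤ 112

Triangle inequality alone gives 34 < x < 124.
The perimeter condition gives x ≤ 236 − 45 − 79 = 112.
Intersecting the two: 34 < x ≤ 112.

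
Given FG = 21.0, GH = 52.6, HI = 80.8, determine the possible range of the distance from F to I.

7.2 ≤ FI ≤ 154.4

The maximum is all hops collinear in one direction: 21.0 + 52.6 + 80.8 = 154.4.
The longest hop is 80.8; the others sum to 73.6. Folding the others back against it leaves at least 80.8 − 73.6 = 7.2.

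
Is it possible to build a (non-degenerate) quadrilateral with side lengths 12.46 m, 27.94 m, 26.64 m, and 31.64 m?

A quadrilateral exists iff every side is shorter than the sum of the others — equivalently, the longest side is less than the sum of the rest.
Longest side 31.64 < 67.04 (sum of the remaining 3), so yes.

Yes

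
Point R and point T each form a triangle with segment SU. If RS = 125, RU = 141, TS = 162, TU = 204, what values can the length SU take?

From triangle RSU: |125 − 141| < SU < 125 + 141, i.e. 16 < SU < 266.
From triangle TSU: 42 < SU < 366.
Both must hold, so SU lies in the intersection.

42 < SU < 266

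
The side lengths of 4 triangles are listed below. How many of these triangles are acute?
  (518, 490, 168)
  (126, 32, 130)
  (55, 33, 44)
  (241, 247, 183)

1

(518,490,168): 168²+490² = 268324 = 518² → right
(126,32,130): 32²+126² = 16900 = 130² → right
(55,33,44): 33²+44² = 3025 = 55² → right
(241,247,183): 183²+241² = 91570 > 61009 = 247² → acute
1 of the 4 is acute.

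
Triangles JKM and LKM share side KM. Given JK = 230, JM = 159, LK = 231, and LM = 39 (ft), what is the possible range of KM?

From triangle JKM: |230 − 159| < KM < 230 + 159, i.e. 71 < KM < 389.
From triangle LKM: 192 < KM < 270.
Both must hold, so KM lies in the intersection.

192 < KM < 270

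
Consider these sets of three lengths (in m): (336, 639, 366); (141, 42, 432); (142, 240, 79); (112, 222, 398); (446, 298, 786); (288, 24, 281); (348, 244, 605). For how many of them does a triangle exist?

2

(336,366,639): 336+366 > 639 → valid
(42,141,432): 42+141 ≤ 432 → not valid
(79,142,240): 79+142 ≤ 240 → not valid
(112,222,398): 112+222 ≤ 398 → not valid
(298,446,786): 298+446 ≤ 786 → not valid
(24,281,288): 24+281 > 288 → valid
(244,348,605): 244+348 ≤ 605 → not valid
2 of the 7 triples form a triangle.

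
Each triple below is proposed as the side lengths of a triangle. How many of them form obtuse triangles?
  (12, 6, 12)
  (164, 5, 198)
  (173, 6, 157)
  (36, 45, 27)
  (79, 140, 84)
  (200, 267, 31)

1

(12,6,12): 6²+12² = 180 > 144 = 12² → acute
(164,5,198): 5+164 ≤ 198, not a triangle
(173,6,157): 6+157 ≤ 173, not a triangle
(36,45,27): 27²+36² = 2025 = 45² → right
(79,140,84): 79²+84² = 13297 < 19600 = 140² → obtuse
(200,267,31): 31+200 ≤ 267, not a triangle
1 of the 6 is obtuse.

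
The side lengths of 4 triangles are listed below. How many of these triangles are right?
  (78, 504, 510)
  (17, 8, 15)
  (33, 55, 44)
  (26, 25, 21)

(78,504,510): 78²+504² = 260100 = 510² → right
(17,8,15): 8²+15² = 289 = 17² → right
(33,55,44): 33²+44² = 3025 = 55² → right
(26,25,21): 21²+25² = 1066 > 676 = 26² → acute
3 of the 4 are right.

3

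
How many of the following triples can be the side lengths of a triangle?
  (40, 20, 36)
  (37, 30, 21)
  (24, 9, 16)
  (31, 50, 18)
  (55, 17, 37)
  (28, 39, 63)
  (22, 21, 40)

(20,36,40): 20+36 > 40 → valid
(21,30,37): 21+30 > 37 → valid
(9,16,24): 9+16 > 24 → valid
(18,31,50): 18+31 ≤ 50 → not valid
(17,37,55): 17+37 ≤ 55 → not valid
(28,39,63): 28+39 > 63 → valid
(21,22,40): 21+22 > 40 → valid
5 of the 7 triples form a triangle.

5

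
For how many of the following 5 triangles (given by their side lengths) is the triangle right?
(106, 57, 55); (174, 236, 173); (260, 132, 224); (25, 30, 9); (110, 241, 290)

(106,57,55): 55²+57² = 6274 < 11236 = 106² → obtuse
(174,236,173): 173²+174² = 60205 > 55696 = 236² → acute
(260,132,224): 132²+224² = 67600 = 260² → right
(25,30,9): 9²+25² = 706 < 900 = 30² → obtuse
(110,241,290): 110²+241² = 70181 < 84100 = 290² → obtuse
1 of the 5 is right.

1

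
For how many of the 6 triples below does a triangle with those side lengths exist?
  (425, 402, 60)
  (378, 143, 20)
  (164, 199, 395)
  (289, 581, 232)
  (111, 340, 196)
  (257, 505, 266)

2

(60,402,425): 60+402 > 425 → valid
(20,143,378): 20+143 ≤ 378 → not valid
(164,199,395): 164+199 ≤ 395 → not valid
(232,289,581): 232+289 ≤ 581 → not valid
(111,196,340): 111+196 ≤ 340 → not valid
(257,266,505): 257+266 > 505 → valid
2 of the 6 triples form a triangle.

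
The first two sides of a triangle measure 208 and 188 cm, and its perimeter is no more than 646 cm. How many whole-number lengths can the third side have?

230

Triangle inequality: 20 < x < 396. Perimeter ≤ 646 gives x ≤ 646 − 208 − 188 = 250.
So 20 < x ≤ 250; integers 21 through 250: 230 values.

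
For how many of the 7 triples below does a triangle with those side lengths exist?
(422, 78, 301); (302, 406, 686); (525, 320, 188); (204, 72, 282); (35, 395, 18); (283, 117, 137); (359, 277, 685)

1

(78,301,422): 78+301 ≤ 422 → not valid
(302,406,686): 302+406 > 686 → valid
(188,320,525): 188+320 ≤ 525 → not valid
(72,204,282): 72+204 ≤ 282 → not valid
(18,35,395): 18+35 ≤ 395 → not valid
(117,137,283): 117+137 ≤ 283 → not valid
(277,359,685): 277+359 ≤ 685 → not valid
1 of the 7 triples forms a triangle.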